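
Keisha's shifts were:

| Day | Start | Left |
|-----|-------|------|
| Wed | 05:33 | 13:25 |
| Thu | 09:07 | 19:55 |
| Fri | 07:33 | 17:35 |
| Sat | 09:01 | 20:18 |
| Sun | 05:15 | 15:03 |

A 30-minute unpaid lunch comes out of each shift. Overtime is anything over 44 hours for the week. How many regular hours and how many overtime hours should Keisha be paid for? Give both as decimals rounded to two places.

Wed: 05:33–13:25 = 7 h 52 min; less 30 min break → 7 h 22 min
Thu: 09:07–19:55 = 10 h 48 min; less 30 min break → 10 h 18 min
Fri: 07:33–17:35 = 10 h 2 min; less 30 min break → 9 h 32 min
Sat: 09:01–20:18 = 11 h 17 min; less 30 min break → 10 h 47 min
Sun: 05:15–15:03 = 9 h 48 min; less 30 min break → 9 h 18 min
Total worked: 47 h 17 min = 47.28 h.
Threshold 44 h → overtime 3 h 17 min, regular 44 h 0 min.

Regular 44.00 hours, overtime 3.28 hours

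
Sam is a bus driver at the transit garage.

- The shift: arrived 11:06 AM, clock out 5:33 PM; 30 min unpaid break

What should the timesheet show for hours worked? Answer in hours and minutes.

5 h 57 min

The shift: 11:06 AM–5:33 PM = 6 h 27 min; less 30 min break → 5 h 57 min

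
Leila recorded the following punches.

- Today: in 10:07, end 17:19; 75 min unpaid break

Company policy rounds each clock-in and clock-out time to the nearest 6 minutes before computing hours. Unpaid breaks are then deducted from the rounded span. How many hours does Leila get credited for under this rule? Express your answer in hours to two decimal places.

5.95 hours

Today: in 10:07→10:06, out 17:19→17:18; 7 h 12 min − 75 min = 5 h 57 min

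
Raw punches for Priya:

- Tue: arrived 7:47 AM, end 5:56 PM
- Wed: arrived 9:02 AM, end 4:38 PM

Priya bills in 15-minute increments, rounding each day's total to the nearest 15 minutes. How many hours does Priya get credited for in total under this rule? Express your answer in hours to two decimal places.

Tue: 7:47 AM–5:56 PM = 10 h 9 min → rounds to 10 h 15 min
Wed: 9:02 AM–4:38 PM = 7 h 36 min → rounds to 7 h 30 min
Total credited: 17 h 45 min.

17.75 hours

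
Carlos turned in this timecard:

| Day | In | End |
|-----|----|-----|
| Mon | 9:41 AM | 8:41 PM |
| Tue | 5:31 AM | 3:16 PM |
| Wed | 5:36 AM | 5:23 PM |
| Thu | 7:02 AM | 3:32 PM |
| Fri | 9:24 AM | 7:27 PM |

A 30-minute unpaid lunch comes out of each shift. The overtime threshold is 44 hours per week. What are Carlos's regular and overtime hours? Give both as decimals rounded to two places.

Mon: 9:41 AM–8:41 PM = 11 h 0 min; less 30 min break → 10 h 30 min
Tue: 5:31 AM–3:16 PM = 9 h 45 min; less 30 min break → 9 h 15 min
Wed: 5:36 AM–5:23 PM = 11 h 47 min; less 30 min break → 11 h 17 min
Thu: 7:02 AM–3:32 PM = 8 h 30 min; less 30 min break → 8 h 0 min
Fri: 9:24 AM–7:27 PM = 10 h 3 min; less 30 min break → 9 h 33 min
Total worked: 48 h 35 min = 48.58 h.
Threshold 44 h → overtime 4 h 35 min, regular 44 h 0 min.

Regular 44.00 hours, overtime 4.58 hours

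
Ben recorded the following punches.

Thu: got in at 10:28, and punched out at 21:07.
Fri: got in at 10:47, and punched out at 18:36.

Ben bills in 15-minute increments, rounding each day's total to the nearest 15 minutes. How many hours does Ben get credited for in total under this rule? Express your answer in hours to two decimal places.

18.50 hours

Thu: 10:28–21:07 = 10 h 39 min → rounds to 10 h 45 min
Fri: 10:47–18:36 = 7 h 49 min → rounds to 7 h 45 min
Total credited: 18 h 30 min.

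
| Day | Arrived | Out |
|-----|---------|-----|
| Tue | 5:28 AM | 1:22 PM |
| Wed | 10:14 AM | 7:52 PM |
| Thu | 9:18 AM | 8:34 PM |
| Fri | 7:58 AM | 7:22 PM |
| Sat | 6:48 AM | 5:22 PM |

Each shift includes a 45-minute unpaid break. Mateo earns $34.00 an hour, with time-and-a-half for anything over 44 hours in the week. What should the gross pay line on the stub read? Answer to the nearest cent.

$1649.85

Tue: 5:28 AM–1:22 PM = 7 h 54 min; less 45 min break → 7 h 9 min
Wed: 10:14 AM–7:52 PM = 9 h 38 min; less 45 min break → 8 h 53 min
Thu: 9:18 AM–8:34 PM = 11 h 16 min; less 45 min break → 10 h 31 min
Fri: 7:58 AM–7:22 PM = 11 h 24 min; less 45 min break → 10 h 39 min
Sat: 6:48 AM–5:22 PM = 10 h 34 min; less 45 min break → 9 h 49 min
Total worked: 47 h 1 min = 2821 min.
Regular 44 h 0 min = 2640 min at $34.00/h; overtime 3 h 1 min = 181 min at $51.00/h.
Pay = (2640 × $34.00 + 181 × $51.00) ÷ 60 = $1649.85.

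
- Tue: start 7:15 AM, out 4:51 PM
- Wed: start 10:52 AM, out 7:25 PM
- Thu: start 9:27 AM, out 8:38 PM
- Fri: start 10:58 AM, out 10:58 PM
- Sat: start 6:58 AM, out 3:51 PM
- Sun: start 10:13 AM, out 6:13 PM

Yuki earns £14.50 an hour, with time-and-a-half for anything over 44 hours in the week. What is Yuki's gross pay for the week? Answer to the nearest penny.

Tue: 7:15 AM–4:51 PM = 9 h 36 min
Wed: 10:52 AM–7:25 PM = 8 h 33 min
Thu: 9:27 AM–8:38 PM = 11 h 11 min
Fri: 10:58 AM–10:58 PM = 12 h 0 min
Sat: 6:58 AM–3:51 PM = 8 h 53 min
Sun: 10:13 AM–6:13 PM = 8 h 0 min
Total worked: 58 h 13 min = 3493 min.
Regular 44 h 0 min = 2640 min at £14.50/h; overtime 14 h 13 min = 853 min at £21.75/h.
Pay = (2640 × £14.50 + 853 × £21.75) ÷ 60 = £947.21.

£947.21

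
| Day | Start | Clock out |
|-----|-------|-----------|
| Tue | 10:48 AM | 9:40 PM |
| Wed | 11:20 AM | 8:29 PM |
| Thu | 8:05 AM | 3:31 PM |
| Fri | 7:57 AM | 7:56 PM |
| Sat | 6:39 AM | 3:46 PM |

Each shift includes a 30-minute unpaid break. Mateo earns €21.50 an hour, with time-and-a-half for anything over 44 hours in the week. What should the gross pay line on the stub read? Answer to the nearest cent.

€1012.11

Tue: 10:48 AM–9:40 PM = 10 h 52 min; less 30 min break → 10 h 22 min
Wed: 11:20 AM–8:29 PM = 9 h 9 min; less 30 min break → 8 h 39 min
Thu: 8:05 AM–3:31 PM = 7 h 26 min; less 30 min break → 6 h 56 min
Fri: 7:57 AM–7:56 PM = 11 h 59 min; less 30 min break → 11 h 29 min
Sat: 6:39 AM–3:46 PM = 9 h 7 min; less 30 min break → 8 h 37 min
Total worked: 46 h 3 min = 2763 min.
Regular 44 h 0 min = 2640 min at €21.50/h; overtime 2 h 3 min = 123 min at €32.25/h.
Pay = (2640 × €21.50 + 123 × €32.25) ÷ 60 = €1012.11.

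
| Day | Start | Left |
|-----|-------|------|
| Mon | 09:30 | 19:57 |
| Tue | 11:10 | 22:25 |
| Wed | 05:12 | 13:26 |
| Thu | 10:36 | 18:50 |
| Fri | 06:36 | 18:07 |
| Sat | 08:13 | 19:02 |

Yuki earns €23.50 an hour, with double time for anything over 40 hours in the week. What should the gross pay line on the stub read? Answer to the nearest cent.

Mon: 09:30–19:57 = 10 h 27 min
Tue: 11:10–22:25 = 11 h 15 min
Wed: 05:12–13:26 = 8 h 14 min
Thu: 10:36–18:50 = 8 h 14 min
Fri: 06:36–18:07 = 11 h 31 min
Sat: 08:13–19:02 = 10 h 49 min
Total worked: 60 h 30 min = 3630 min.
Regular 40 h 0 min = 2400 min at €23.50/h; overtime 20 h 30 min = 1230 min at €47.00/h.
Pay = (2400 × €23.50 + 1230 × €47.00) ÷ 60 = €1903.50.

€1903.50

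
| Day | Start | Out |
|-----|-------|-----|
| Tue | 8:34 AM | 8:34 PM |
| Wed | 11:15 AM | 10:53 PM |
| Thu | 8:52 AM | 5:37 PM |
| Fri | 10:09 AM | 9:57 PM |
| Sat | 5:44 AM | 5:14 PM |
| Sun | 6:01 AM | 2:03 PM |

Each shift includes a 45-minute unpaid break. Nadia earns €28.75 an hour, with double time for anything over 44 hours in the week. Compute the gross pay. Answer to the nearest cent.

€2139.96

Tue: 8:34 AM–8:34 PM = 12 h 0 min; less 45 min break → 11 h 15 min
Wed: 11:15 AM–10:53 PM = 11 h 38 min; less 45 min break → 10 h 53 min
Thu: 8:52 AM–5:37 PM = 8 h 45 min; less 45 min break → 8 h 0 min
Fri: 10:09 AM–9:57 PM = 11 h 48 min; less 45 min break → 11 h 3 min
Sat: 5:44 AM–5:14 PM = 11 h 30 min; less 45 min break → 10 h 45 min
Sun: 6:01 AM–2:03 PM = 8 h 2 min; less 45 min break → 7 h 17 min
Total worked: 59 h 13 min = 3553 min.
Regular 44 h 0 min = 2640 min at €28.75/h; overtime 15 h 13 min = 913 min at €57.50/h.
Pay = (2640 × €28.75 + 913 × €57.50) ÷ 60 = €2139.96.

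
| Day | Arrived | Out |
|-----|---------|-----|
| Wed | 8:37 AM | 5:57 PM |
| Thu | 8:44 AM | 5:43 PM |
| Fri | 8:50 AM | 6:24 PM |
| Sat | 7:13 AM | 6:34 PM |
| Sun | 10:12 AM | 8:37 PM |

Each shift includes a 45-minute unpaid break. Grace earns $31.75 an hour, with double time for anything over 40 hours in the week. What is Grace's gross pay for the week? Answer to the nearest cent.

$1644.65

Wed: 8:37 AM–5:57 PM = 9 h 20 min; less 45 min break → 8 h 35 min
Thu: 8:44 AM–5:43 PM = 8 h 59 min; less 45 min break → 8 h 14 min
Fri: 8:50 AM–6:24 PM = 9 h 34 min; less 45 min break → 8 h 49 min
Sat: 7:13 AM–6:34 PM = 11 h 21 min; less 45 min break → 10 h 36 min
Sun: 10:12 AM–8:37 PM = 10 h 25 min; less 45 min break → 9 h 40 min
Total worked: 45 h 54 min = 2754 min.
Regular 40 h 0 min = 2400 min at $31.75/h; overtime 5 h 54 min = 354 min at $63.50/h.
Pay = (2400 × $31.75 + 354 × $63.50) ÷ 60 = $1644.65.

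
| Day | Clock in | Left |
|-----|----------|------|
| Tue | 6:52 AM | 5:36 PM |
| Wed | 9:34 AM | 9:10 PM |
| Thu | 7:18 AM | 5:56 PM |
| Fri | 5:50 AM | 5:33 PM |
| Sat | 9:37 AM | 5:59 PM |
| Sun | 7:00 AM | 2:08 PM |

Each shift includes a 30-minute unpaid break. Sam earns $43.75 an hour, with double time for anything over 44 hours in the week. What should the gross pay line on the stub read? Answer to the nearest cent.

Tue: 6:52 AM–5:36 PM = 10 h 44 min; less 30 min break → 10 h 14 min
Wed: 9:34 AM–9:10 PM = 11 h 36 min; less 30 min break → 11 h 6 min
Thu: 7:18 AM–5:56 PM = 10 h 38 min; less 30 min break → 10 h 8 min
Fri: 5:50 AM–5:33 PM = 11 h 43 min; less 30 min break → 11 h 13 min
Sat: 9:37 AM–5:59 PM = 8 h 22 min; less 30 min break → 7 h 52 min
Sun: 7:00 AM–2:08 PM = 7 h 8 min; less 30 min break → 6 h 38 min
Total worked: 57 h 11 min = 3431 min.
Regular 44 h 0 min = 2640 min at $43.75/h; overtime 13 h 11 min = 791 min at $87.50/h.
Pay = (2640 × $43.75 + 791 × $87.50) ÷ 60 = $3078.54.

$3078.54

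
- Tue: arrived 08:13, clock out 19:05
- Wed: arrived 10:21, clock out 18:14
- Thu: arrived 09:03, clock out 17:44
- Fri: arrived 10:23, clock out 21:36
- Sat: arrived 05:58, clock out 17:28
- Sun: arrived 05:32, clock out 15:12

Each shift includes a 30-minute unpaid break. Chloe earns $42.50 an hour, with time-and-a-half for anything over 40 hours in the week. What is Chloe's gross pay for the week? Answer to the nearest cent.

Tue: 08:13–19:05 = 10 h 52 min; less 30 min break → 10 h 22 min
Wed: 10:21–18:14 = 7 h 53 min; less 30 min break → 7 h 23 min
Thu: 09:03–17:44 = 8 h 41 min; less 30 min break → 8 h 11 min
Fri: 10:23–21:36 = 11 h 13 min; less 30 min break → 10 h 43 min
Sat: 05:58–17:28 = 11 h 30 min; less 30 min break → 11 h 0 min
Sun: 05:32–15:12 = 9 h 40 min; less 30 min break → 9 h 10 min
Total worked: 56 h 49 min = 3409 min.
Regular 40 h 0 min = 2400 min at $42.50/h; overtime 16 h 49 min = 1009 min at $63.75/h.
Pay = (2400 × $42.50 + 1009 × $63.75) ÷ 60 = $2772.06.

$2772.06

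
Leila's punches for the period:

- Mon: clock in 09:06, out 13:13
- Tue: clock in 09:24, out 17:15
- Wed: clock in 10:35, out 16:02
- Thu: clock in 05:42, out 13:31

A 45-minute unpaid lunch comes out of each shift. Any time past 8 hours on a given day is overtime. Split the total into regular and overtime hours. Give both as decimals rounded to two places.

Regular 22.23 hours, overtime 0.00 hours

Mon: 09:06–13:13 = 4 h 7 min; less 45 min break → 3 h 22 min
Tue: 09:24–17:15 = 7 h 51 min; less 45 min break → 7 h 6 min
Wed: 10:35–16:02 = 5 h 27 min; less 45 min break → 4 h 42 min
Thu: 05:42–13:31 = 7 h 49 min; less 45 min break → 7 h 4 min
Mon reg 3 h 22 min / OT 0 h 0 min; Tue reg 7 h 6 min / OT 0 h 0 min; Wed reg 4 h 42 min / OT 0 h 0 min; Thu reg 7 h 4 min / OT 0 h 0 min.
Totals: regular 22 h 14 min, overtime 0 h 0 min.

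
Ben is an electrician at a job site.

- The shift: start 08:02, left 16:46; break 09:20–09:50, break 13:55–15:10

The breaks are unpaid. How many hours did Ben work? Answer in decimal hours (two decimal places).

6.98 hours

The shift: 08:02–16:46 = 8 h 44 min; less 105 min break → 6 h 59 min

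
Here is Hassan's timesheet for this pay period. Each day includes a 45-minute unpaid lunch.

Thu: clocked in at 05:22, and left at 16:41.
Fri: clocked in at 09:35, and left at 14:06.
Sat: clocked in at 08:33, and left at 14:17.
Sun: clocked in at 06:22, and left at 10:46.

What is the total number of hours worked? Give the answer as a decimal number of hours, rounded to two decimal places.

22.97 hours

Thu: 05:22–16:41 = 11 h 19 min; less 45 min break → 10 h 34 min
Fri: 09:35–14:06 = 4 h 31 min; less 45 min break → 3 h 46 min
Sat: 08:33–14:17 = 5 h 44 min; less 45 min break → 4 h 59 min
Sun: 06:22–10:46 = 4 h 24 min; less 45 min break → 3 h 39 min
Total: 10 h 34 min + 3 h 46 min + 4 h 59 min + 3 h 39 min = 22 h 58 min.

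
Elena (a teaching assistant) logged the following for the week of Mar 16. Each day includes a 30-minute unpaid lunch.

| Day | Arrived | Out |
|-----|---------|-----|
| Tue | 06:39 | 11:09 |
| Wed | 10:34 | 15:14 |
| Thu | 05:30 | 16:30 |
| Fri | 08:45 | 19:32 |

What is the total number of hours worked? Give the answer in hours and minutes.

28 h 57 min

Tue: 06:39–11:09 = 4 h 30 min; less 30 min break → 4 h 0 min
Wed: 10:34–15:14 = 4 h 40 min; less 30 min break → 4 h 10 min
Thu: 05:30–16:30 = 11 h 0 min; less 30 min break → 10 h 30 min
Fri: 08:45–19:32 = 10 h 47 min; less 30 min break → 10 h 17 min
Total: 4 h 0 min + 4 h 10 min + 10 h 30 min + 10 h 17 min = 28 h 57 min.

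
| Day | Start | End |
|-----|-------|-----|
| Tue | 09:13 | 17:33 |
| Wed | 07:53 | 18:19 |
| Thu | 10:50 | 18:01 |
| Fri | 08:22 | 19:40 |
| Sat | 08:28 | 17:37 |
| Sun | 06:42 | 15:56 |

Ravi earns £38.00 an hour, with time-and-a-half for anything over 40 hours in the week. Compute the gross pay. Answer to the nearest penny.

£2411.10

Tue: 09:13–17:33 = 8 h 20 min
Wed: 07:53–18:19 = 10 h 26 min
Thu: 10:50–18:01 = 7 h 11 min
Fri: 08:22–19:40 = 11 h 18 min
Sat: 08:28–17:37 = 9 h 9 min
Sun: 06:42–15:56 = 9 h 14 min
Total worked: 55 h 38 min = 3338 min.
Regular 40 h 0 min = 2400 min at £38.00/h; overtime 15 h 38 min = 938 min at £57.00/h.
Pay = (2400 × £38.00 + 938 × £57.00) ÷ 60 = £2411.10.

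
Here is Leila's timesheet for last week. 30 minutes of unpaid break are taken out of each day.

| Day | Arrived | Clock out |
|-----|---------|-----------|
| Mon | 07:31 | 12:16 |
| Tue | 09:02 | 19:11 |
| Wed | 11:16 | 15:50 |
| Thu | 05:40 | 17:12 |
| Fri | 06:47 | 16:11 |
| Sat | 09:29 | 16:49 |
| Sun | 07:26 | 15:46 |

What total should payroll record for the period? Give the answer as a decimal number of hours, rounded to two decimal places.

Mon: 07:31–12:16 = 4 h 45 min; less 30 min break → 4 h 15 min
Tue: 09:02–19:11 = 10 h 9 min; less 30 min break → 9 h 39 min
Wed: 11:16–15:50 = 4 h 34 min; less 30 min break → 4 h 4 min
Thu: 05:40–17:12 = 11 h 32 min; less 30 min break → 11 h 2 min
Fri: 06:47–16:11 = 9 h 24 min; less 30 min break → 8 h 54 min
Sat: 09:29–16:49 = 7 h 20 min; less 30 min break → 6 h 50 min
Sun: 07:26–15:46 = 8 h 20 min; less 30 min break → 7 h 50 min
Total: 4 h 15 min + 9 h 39 min + 4 h 4 min + 11 h 2 min + 8 h 54 min + 6 h 50 min + 7 h 50 min = 52 h 34 min.

52.57 hours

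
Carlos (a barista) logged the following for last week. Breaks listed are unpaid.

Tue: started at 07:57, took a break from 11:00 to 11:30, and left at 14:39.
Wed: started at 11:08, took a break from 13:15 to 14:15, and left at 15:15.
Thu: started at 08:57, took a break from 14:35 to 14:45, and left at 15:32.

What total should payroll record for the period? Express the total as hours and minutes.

15 h 44 min

Tue: 07:57–14:39 = 6 h 42 min; less 30 min break → 6 h 12 min
Wed: 11:08–15:15 = 4 h 7 min; less 60 min break → 3 h 7 min
Thu: 08:57–15:32 = 6 h 35 min; less 10 min break → 6 h 25 min
Total: 6 h 12 min + 3 h 7 min + 6 h 25 min = 15 h 44 min.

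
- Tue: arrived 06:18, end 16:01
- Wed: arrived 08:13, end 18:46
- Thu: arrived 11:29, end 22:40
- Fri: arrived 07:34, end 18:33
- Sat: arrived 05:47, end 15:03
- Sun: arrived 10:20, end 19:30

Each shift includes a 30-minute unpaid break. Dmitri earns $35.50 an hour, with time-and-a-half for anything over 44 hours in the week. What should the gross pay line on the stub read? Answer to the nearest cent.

Tue: 06:18–16:01 = 9 h 43 min; less 30 min break → 9 h 13 min
Wed: 08:13–18:46 = 10 h 33 min; less 30 min break → 10 h 3 min
Thu: 11:29–22:40 = 11 h 11 min; less 30 min break → 10 h 41 min
Fri: 07:34–18:33 = 10 h 59 min; less 30 min break → 10 h 29 min
Sat: 05:47–15:03 = 9 h 16 min; less 30 min break → 8 h 46 min
Sun: 10:20–19:30 = 9 h 10 min; less 30 min break → 8 h 40 min
Total worked: 57 h 52 min = 3472 min.
Regular 44 h 0 min = 2640 min at $35.50/h; overtime 13 h 52 min = 832 min at $53.25/h.
Pay = (2640 × $35.50 + 832 × $53.25) ÷ 60 = $2300.40.

$2300.40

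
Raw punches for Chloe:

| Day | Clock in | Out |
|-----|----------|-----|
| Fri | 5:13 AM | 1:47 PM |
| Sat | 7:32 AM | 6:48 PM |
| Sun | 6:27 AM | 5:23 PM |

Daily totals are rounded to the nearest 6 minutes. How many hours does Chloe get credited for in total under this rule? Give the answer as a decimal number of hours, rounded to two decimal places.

30.80 hours

Fri: 5:13 AM–1:47 PM = 8 h 34 min → rounds to 8 h 36 min
Sat: 7:32 AM–6:48 PM = 11 h 16 min → rounds to 11 h 18 min
Sun: 6:27 AM–5:23 PM = 10 h 56 min → rounds to 10 h 54 min
Total credited: 30 h 48 min.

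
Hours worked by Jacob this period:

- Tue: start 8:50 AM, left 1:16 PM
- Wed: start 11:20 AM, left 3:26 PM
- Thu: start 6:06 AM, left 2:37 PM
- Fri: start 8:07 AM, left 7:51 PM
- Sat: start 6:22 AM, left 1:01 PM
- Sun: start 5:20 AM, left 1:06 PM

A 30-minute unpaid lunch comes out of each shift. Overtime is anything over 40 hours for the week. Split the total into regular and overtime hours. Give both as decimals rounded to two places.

Regular 40.00 hours, overtime 0.20 hours

Tue: 8:50 AM–1:16 PM = 4 h 26 min; less 30 min break → 3 h 56 min
Wed: 11:20 AM–3:26 PM = 4 h 6 min; less 30 min break → 3 h 36 min
Thu: 6:06 AM–2:37 PM = 8 h 31 min; less 30 min break → 8 h 1 min
Fri: 8:07 AM–7:51 PM = 11 h 44 min; less 30 min break → 11 h 14 min
Sat: 6:22 AM–1:01 PM = 6 h 39 min; less 30 min break → 6 h 9 min
Sun: 5:20 AM–1:06 PM = 7 h 46 min; less 30 min break → 7 h 16 min
Total worked: 40 h 12 min = 40.20 h.
Threshold 40 h → overtime 0 h 12 min, regular 40 h 0 min.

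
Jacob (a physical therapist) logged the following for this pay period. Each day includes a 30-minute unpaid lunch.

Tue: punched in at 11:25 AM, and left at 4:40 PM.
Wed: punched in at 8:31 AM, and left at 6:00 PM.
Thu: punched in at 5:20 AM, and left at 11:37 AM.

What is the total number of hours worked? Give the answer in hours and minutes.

19 h 31 min

Tue: 11:25 AM–4:40 PM = 5 h 15 min; less 30 min break → 4 h 45 min
Wed: 8:31 AM–6:00 PM = 9 h 29 min; less 30 min break → 8 h 59 min
Thu: 5:20 AM–11:37 AM = 6 h 17 min; less 30 min break → 5 h 47 min
Total: 4 h 45 min + 8 h 59 min + 5 h 47 min = 19 h 31 min.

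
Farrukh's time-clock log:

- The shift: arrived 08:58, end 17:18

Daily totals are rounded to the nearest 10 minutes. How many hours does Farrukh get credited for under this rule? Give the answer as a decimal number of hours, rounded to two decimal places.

The shift: 08:58–17:18 = 8 h 20 min → rounds to 8 h 20 min

8.33 hours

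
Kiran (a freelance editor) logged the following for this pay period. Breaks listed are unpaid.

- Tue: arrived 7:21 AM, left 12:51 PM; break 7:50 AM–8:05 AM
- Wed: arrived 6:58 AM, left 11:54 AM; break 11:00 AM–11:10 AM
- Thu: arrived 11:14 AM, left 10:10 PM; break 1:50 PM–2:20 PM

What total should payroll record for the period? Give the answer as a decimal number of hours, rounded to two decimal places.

Tue: 7:21 AM–12:51 PM = 5 h 30 min; less 15 min break → 5 h 15 min
Wed: 6:58 AM–11:54 AM = 4 h 56 min; less 10 min break → 4 h 46 min
Thu: 11:14 AM–10:10 PM = 10 h 56 min; less 30 min break → 10 h 26 min
Total: 5 h 15 min + 4 h 46 min + 10 h 26 min = 20 h 27 min.

20.45 hours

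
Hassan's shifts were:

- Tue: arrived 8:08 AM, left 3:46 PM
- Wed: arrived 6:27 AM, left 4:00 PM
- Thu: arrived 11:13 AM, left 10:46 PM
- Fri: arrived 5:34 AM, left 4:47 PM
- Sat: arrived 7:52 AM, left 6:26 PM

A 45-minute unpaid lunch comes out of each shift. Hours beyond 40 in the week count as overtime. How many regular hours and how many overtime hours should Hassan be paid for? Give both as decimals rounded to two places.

Tue: 8:08 AM–3:46 PM = 7 h 38 min; less 45 min break → 6 h 53 min
Wed: 6:27 AM–4:00 PM = 9 h 33 min; less 45 min break → 8 h 48 min
Thu: 11:13 AM–10:46 PM = 11 h 33 min; less 45 min break → 10 h 48 min
Fri: 5:34 AM–4:47 PM = 11 h 13 min; less 45 min break → 10 h 28 min
Sat: 7:52 AM–6:26 PM = 10 h 34 min; less 45 min break → 9 h 49 min
Total worked: 46 h 46 min = 46.77 h.
Threshold 40 h → overtime 6 h 46 min, regular 40 h 0 min.

Regular 40.00 hours, overtime 6.77 hours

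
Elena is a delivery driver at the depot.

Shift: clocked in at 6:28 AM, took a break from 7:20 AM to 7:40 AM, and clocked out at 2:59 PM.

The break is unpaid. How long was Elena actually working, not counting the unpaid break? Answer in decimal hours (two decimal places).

8.18 hours

Shift: 6:28 AM–2:59 PM = 8 h 31 min; less 20 min break → 8 h 11 min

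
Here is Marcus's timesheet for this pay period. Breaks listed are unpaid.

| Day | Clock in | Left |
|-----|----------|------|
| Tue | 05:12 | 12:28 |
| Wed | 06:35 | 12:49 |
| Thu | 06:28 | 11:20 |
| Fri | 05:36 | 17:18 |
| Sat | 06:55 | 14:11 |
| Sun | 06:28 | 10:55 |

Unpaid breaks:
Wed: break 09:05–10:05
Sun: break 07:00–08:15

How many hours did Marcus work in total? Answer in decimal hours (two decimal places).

39.53 hours

Tue: 05:12–12:28 = 7 h 16 min
Wed: 06:35–12:49 = 6 h 14 min; less 60 min break → 5 h 14 min
Thu: 06:28–11:20 = 4 h 52 min
Fri: 05:36–17:18 = 11 h 42 min
Sat: 06:55–14:11 = 7 h 16 min
Sun: 06:28–10:55 = 4 h 27 min; less 75 min break → 3 h 12 min
Total: 7 h 16 min + 5 h 14 min + 4 h 52 min + 11 h 42 min + 7 h 16 min + 3 h 12 min = 39 h 32 min.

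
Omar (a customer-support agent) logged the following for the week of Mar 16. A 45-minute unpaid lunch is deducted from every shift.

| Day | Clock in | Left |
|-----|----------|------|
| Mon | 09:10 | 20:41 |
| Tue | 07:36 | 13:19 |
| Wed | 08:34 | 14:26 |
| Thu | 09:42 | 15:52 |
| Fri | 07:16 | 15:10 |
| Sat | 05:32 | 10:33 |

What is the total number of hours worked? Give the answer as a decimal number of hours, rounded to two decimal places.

Mon: 09:10–20:41 = 11 h 31 min; less 45 min break → 10 h 46 min
Tue: 07:36–13:19 = 5 h 43 min; less 45 min break → 4 h 58 min
Wed: 08:34–14:26 = 5 h 52 min; less 45 min break → 5 h 7 min
Thu: 09:42–15:52 = 6 h 10 min; less 45 min break → 5 h 25 min
Fri: 07:16–15:10 = 7 h 54 min; less 45 min break → 7 h 9 min
Sat: 05:32–10:33 = 5 h 1 min; less 45 min break → 4 h 16 min
Total: 10 h 46 min + 4 h 58 min + 5 h 7 min + 5 h 25 min + 7 h 9 min + 4 h 16 min = 37 h 41 min.

37.68 hours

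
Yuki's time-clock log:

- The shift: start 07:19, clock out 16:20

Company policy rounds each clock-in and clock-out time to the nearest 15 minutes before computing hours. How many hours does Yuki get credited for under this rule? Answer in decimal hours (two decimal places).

9.00 hours

The shift: in 07:19→07:15, out 16:20→16:15; 9 h 0 min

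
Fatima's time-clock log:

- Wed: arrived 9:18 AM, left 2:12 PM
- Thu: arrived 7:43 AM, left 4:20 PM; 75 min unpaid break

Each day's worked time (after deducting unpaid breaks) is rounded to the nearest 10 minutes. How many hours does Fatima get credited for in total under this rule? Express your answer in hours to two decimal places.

Wed: 9:18 AM–2:12 PM = 4 h 54 min → rounds to 4 h 50 min
Thu: 7:43 AM–4:20 PM = 8 h 37 min − 75 min = 7 h 22 min → rounds to 7 h 20 min
Total credited: 12 h 10 min.

12.17 hours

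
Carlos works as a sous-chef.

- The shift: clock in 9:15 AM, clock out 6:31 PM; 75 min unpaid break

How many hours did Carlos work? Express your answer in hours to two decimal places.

8.02 hours

The shift: 9:15 AM–6:31 PM = 9 h 16 min; less 75 min break → 8 h 1 min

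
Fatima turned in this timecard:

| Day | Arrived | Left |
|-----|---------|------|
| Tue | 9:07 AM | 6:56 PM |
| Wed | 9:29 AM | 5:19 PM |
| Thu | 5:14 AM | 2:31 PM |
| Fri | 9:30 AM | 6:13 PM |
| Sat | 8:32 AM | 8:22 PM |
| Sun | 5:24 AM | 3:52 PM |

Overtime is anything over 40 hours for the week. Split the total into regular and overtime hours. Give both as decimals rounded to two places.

Tue: 9:07 AM–6:56 PM = 9 h 49 min
Wed: 9:29 AM–5:19 PM = 7 h 50 min
Thu: 5:14 AM–2:31 PM = 9 h 17 min
Fri: 9:30 AM–6:13 PM = 8 h 43 min
Sat: 8:32 AM–8:22 PM = 11 h 50 min
Sun: 5:24 AM–3:52 PM = 10 h 28 min
Total worked: 57 h 57 min = 57.95 h.
Threshold 40 h → overtime 17 h 57 min, regular 40 h 0 min.

Regular 40.00 hours, overtime 17.95 hours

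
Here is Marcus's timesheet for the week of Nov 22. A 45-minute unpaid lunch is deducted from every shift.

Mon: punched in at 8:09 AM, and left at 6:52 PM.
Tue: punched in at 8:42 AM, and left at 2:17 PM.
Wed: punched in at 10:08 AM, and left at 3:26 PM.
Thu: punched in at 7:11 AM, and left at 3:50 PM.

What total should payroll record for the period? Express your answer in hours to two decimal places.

Mon: 8:09 AM–6:52 PM = 10 h 43 min; less 45 min break → 9 h 58 min
Tue: 8:42 AM–2:17 PM = 5 h 35 min; less 45 min break → 4 h 50 min
Wed: 10:08 AM–3:26 PM = 5 h 18 min; less 45 min break → 4 h 33 min
Thu: 7:11 AM–3:50 PM = 8 h 39 min; less 45 min break → 7 h 54 min
Total: 9 h 58 min + 4 h 50 min + 4 h 33 min + 7 h 54 min = 27 h 15 min.

27.25 hours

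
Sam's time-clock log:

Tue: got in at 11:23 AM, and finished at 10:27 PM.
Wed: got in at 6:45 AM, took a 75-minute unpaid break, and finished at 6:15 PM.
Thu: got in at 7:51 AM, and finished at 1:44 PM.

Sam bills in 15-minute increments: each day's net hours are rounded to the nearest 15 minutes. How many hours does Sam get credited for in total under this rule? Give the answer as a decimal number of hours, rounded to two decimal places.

Tue: 11:23 AM–10:27 PM = 11 h 4 min → rounds to 11 h 0 min
Wed: 6:45 AM–6:15 PM = 11 h 30 min − 75 min = 10 h 15 min → rounds to 10 h 15 min
Thu: 7:51 AM–1:44 PM = 5 h 53 min → rounds to 6 h 0 min
Total credited: 27 h 15 min.

27.25 hours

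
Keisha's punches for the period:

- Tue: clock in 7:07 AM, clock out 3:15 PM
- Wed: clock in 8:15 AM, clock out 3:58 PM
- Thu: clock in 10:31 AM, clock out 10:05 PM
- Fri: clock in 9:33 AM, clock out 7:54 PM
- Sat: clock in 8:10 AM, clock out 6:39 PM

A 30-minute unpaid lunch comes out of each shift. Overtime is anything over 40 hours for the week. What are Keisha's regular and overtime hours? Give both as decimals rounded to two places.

Tue: 7:07 AM–3:15 PM = 8 h 8 min; less 30 min break → 7 h 38 min
Wed: 8:15 AM–3:58 PM = 7 h 43 min; less 30 min break → 7 h 13 min
Thu: 10:31 AM–10:05 PM = 11 h 34 min; less 30 min break → 11 h 4 min
Fri: 9:33 AM–7:54 PM = 10 h 21 min; less 30 min break → 9 h 51 min
Sat: 8:10 AM–6:39 PM = 10 h 29 min; less 30 min break → 9 h 59 min
Total worked: 45 h 45 min = 45.75 h.
Threshold 40 h → overtime 5 h 45 min, regular 40 h 0 min.

Regular 40.00 hours, overtime 5.75 hours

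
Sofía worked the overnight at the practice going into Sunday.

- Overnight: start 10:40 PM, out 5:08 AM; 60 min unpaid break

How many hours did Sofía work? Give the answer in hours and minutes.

Overnight: 10:40 PM → midnight = 1 h 20 min; midnight → 5:08 AM = 5 h 8 min; span 6 h 28 min; less 60 min break → 5 h 28 min

5 h 28 min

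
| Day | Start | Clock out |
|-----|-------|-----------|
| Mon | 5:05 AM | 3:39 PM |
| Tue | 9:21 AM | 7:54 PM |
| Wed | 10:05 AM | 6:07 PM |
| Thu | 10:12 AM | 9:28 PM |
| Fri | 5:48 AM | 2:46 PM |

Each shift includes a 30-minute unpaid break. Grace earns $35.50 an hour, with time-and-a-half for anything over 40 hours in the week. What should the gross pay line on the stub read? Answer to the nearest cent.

$1786.54

Mon: 5:05 AM–3:39 PM = 10 h 34 min; less 30 min break → 10 h 4 min
Tue: 9:21 AM–7:54 PM = 10 h 33 min; less 30 min break → 10 h 3 min
Wed: 10:05 AM–6:07 PM = 8 h 2 min; less 30 min break → 7 h 32 min
Thu: 10:12 AM–9:28 PM = 11 h 16 min; less 30 min break → 10 h 46 min
Fri: 5:48 AM–2:46 PM = 8 h 58 min; less 30 min break → 8 h 28 min
Total worked: 46 h 53 min = 2813 min.
Regular 40 h 0 min = 2400 min at $35.50/h; overtime 6 h 53 min = 413 min at $53.25/h.
Pay = (2400 × $35.50 + 413 × $53.25) ÷ 60 = $1786.54.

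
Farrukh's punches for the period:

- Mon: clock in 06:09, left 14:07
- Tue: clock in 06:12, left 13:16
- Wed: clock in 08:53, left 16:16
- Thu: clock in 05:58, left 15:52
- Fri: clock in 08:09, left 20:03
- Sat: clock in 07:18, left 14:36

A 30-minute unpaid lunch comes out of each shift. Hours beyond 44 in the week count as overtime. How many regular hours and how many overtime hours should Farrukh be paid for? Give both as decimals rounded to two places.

Mon: 06:09–14:07 = 7 h 58 min; less 30 min break → 7 h 28 min
Tue: 06:12–13:16 = 7 h 4 min; less 30 min break → 6 h 34 min
Wed: 08:53–16:16 = 7 h 23 min; less 30 min break → 6 h 53 min
Thu: 05:58–15:52 = 9 h 54 min; less 30 min break → 9 h 24 min
Fri: 08:09–20:03 = 11 h 54 min; less 30 min break → 11 h 24 min
Sat: 07:18–14:36 = 7 h 18 min; less 30 min break → 6 h 48 min
Total worked: 48 h 31 min = 48.52 h.
Threshold 44 h → overtime 4 h 31 min, regular 44 h 0 min.

Regular 44.00 hours, overtime 4.52 hours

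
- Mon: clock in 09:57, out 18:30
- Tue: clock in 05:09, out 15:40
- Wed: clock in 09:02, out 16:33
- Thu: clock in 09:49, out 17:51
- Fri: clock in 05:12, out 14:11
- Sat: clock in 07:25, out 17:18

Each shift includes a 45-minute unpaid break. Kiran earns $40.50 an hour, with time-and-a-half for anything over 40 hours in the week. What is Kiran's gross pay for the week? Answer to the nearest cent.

Mon: 09:57–18:30 = 8 h 33 min; less 45 min break → 7 h 48 min
Tue: 05:09–15:40 = 10 h 31 min; less 45 min break → 9 h 46 min
Wed: 09:02–16:33 = 7 h 31 min; less 45 min break → 6 h 46 min
Thu: 09:49–17:51 = 8 h 2 min; less 45 min break → 7 h 17 min
Fri: 05:12–14:11 = 8 h 59 min; less 45 min break → 8 h 14 min
Sat: 07:25–17:18 = 9 h 53 min; less 45 min break → 9 h 8 min
Total worked: 48 h 59 min = 2939 min.
Regular 40 h 0 min = 2400 min at $40.50/h; overtime 8 h 59 min = 539 min at $60.75/h.
Pay = (2400 × $40.50 + 539 × $60.75) ÷ 60 = $2165.74.

$2165.74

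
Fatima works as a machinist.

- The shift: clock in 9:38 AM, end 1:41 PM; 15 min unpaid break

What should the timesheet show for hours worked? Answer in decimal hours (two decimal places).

The shift: 9:38 AM–1:41 PM = 4 h 3 min; less 15 min break → 3 h 48 min

3.80 hours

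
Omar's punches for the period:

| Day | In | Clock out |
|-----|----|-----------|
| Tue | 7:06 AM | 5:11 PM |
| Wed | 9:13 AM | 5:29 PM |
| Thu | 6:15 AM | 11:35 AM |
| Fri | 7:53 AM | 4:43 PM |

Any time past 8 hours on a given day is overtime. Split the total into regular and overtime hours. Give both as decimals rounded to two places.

Tue: 7:06 AM–5:11 PM = 10 h 5 min
Wed: 9:13 AM–5:29 PM = 8 h 16 min
Thu: 6:15 AM–11:35 AM = 5 h 20 min
Fri: 7:53 AM–4:43 PM = 8 h 50 min
Tue reg 8 h 0 min / OT 2 h 5 min; Wed reg 8 h 0 min / OT 0 h 16 min; Thu reg 5 h 20 min / OT 0 h 0 min; Fri reg 8 h 0 min / OT 0 h 50 min.
Totals: regular 29 h 20 min, overtime 3 h 11 min.

Regular 29.33 hours, overtime 3.18 hours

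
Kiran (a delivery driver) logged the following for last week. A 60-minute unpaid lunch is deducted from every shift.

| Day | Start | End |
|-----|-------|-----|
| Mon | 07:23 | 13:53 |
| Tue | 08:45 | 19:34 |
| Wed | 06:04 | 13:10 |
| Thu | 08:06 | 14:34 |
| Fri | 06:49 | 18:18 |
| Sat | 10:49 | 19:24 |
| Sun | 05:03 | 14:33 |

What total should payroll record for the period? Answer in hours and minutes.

Mon: 07:23–13:53 = 6 h 30 min; less 60 min break → 5 h 30 min
Tue: 08:45–19:34 = 10 h 49 min; less 60 min break → 9 h 49 min
Wed: 06:04–13:10 = 7 h 6 min; less 60 min break → 6 h 6 min
Thu: 08:06–14:34 = 6 h 28 min; less 60 min break → 5 h 28 min
Fri: 06:49–18:18 = 11 h 29 min; less 60 min break → 10 h 29 min
Sat: 10:49–19:24 = 8 h 35 min; less 60 min break → 7 h 35 min
Sun: 05:03–14:33 = 9 h 30 min; less 60 min break → 8 h 30 min
Total: 5 h 30 min + 9 h 49 min + 6 h 6 min + 5 h 28 min + 10 h 29 min + 7 h 35 min + 8 h 30 min = 53 h 27 min.

53 h 27 min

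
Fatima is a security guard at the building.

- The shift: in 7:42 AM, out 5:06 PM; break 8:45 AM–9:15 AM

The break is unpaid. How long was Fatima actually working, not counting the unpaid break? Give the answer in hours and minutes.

The shift: 7:42 AM–5:06 PM = 9 h 24 min; less 30 min break → 8 h 54 min

8 h 54 min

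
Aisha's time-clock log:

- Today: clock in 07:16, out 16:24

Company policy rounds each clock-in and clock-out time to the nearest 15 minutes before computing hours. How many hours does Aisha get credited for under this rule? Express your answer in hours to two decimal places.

9.25 hours

Today: in 07:16→07:15, out 16:24→16:30; 9 h 15 min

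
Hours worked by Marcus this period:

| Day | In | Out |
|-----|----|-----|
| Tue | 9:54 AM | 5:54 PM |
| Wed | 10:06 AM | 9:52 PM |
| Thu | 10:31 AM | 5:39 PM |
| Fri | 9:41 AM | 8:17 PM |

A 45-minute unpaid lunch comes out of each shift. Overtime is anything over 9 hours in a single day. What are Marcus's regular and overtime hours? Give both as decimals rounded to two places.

Regular 31.63 hours, overtime 2.87 hours

Tue: 9:54 AM–5:54 PM = 8 h 0 min; less 45 min break → 7 h 15 min
Wed: 10:06 AM–9:52 PM = 11 h 46 min; less 45 min break → 11 h 1 min
Thu: 10:31 AM–5:39 PM = 7 h 8 min; less 45 min break → 6 h 23 min
Fri: 9:41 AM–8:17 PM = 10 h 36 min; less 45 min break → 9 h 51 min
Tue reg 7 h 15 min / OT 0 h 0 min; Wed reg 9 h 0 min / OT 2 h 1 min; Thu reg 6 h 23 min / OT 0 h 0 min; Fri reg 9 h 0 min / OT 0 h 51 min.
Totals: regular 31 h 38 min, overtime 2 h 52 min.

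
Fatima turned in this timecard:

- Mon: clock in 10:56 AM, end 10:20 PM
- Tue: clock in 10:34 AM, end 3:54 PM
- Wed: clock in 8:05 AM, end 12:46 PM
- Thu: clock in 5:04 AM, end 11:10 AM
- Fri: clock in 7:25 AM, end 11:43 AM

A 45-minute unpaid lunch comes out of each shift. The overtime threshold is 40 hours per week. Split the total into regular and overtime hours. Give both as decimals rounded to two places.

Mon: 10:56 AM–10:20 PM = 11 h 24 min; less 45 min break → 10 h 39 min
Tue: 10:34 AM–3:54 PM = 5 h 20 min; less 45 min break → 4 h 35 min
Wed: 8:05 AM–12:46 PM = 4 h 41 min; less 45 min break → 3 h 56 min
Thu: 5:04 AM–11:10 AM = 6 h 6 min; less 45 min break → 5 h 21 min
Fri: 7:25 AM–11:43 AM = 4 h 18 min; less 45 min break → 3 h 33 min
Total worked: 28 h 4 min = 28.07 h.
Threshold 40 h → overtime 0 h 0 min, regular 28 h 4 min.

Regular 28.07 hours, overtime 0.00 hours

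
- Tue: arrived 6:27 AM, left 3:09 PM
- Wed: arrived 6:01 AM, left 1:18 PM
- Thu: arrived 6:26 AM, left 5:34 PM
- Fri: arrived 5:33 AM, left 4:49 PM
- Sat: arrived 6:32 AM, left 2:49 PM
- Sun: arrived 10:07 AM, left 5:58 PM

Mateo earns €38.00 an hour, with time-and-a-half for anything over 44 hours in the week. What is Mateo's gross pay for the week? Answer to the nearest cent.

Tue: 6:27 AM–3:09 PM = 8 h 42 min
Wed: 6:01 AM–1:18 PM = 7 h 17 min
Thu: 6:26 AM–5:34 PM = 11 h 8 min
Fri: 5:33 AM–4:49 PM = 11 h 16 min
Sat: 6:32 AM–2:49 PM = 8 h 17 min
Sun: 10:07 AM–5:58 PM = 7 h 51 min
Total worked: 54 h 31 min = 3271 min.
Regular 44 h 0 min = 2640 min at €38.00/h; overtime 10 h 31 min = 631 min at €57.00/h.
Pay = (2640 × €38.00 + 631 × €57.00) ÷ 60 = €2271.45.

€2271.45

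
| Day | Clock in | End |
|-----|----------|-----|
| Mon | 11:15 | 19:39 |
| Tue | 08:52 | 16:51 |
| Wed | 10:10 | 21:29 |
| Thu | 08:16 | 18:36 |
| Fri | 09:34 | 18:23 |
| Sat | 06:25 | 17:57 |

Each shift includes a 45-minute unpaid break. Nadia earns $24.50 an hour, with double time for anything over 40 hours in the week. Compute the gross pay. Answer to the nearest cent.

$1660.28

Mon: 11:15–19:39 = 8 h 24 min; less 45 min break → 7 h 39 min
Tue: 08:52–16:51 = 7 h 59 min; less 45 min break → 7 h 14 min
Wed: 10:10–21:29 = 11 h 19 min; less 45 min break → 10 h 34 min
Thu: 08:16–18:36 = 10 h 20 min; less 45 min break → 9 h 35 min
Fri: 09:34–18:23 = 8 h 49 min; less 45 min break → 8 h 4 min
Sat: 06:25–17:57 = 11 h 32 min; less 45 min break → 10 h 47 min
Total worked: 53 h 53 min = 3233 min.
Regular 40 h 0 min = 2400 min at $24.50/h; overtime 13 h 53 min = 833 min at $49.00/h.
Pay = (2400 × $24.50 + 833 × $49.00) ÷ 60 = $1660.28.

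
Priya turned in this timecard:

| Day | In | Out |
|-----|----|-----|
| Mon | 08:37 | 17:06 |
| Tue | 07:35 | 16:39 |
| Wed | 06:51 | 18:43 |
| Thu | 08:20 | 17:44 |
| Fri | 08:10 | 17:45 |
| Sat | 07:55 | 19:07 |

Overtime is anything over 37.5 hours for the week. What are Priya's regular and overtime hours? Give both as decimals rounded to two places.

Regular 37.50 hours, overtime 22.10 hours

Mon: 08:37–17:06 = 8 h 29 min
Tue: 07:35–16:39 = 9 h 4 min
Wed: 06:51–18:43 = 11 h 52 min
Thu: 08:20–17:44 = 9 h 24 min
Fri: 08:10–17:45 = 9 h 35 min
Sat: 07:55–19:07 = 11 h 12 min
Total worked: 59 h 36 min = 59.60 h.
Threshold 37.5 h → overtime 22 h 6 min, regular 37 h 30 min.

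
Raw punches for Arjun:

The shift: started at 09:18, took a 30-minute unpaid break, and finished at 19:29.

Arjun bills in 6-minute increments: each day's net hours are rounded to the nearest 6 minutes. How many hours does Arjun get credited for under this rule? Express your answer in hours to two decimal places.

The shift: 09:18–19:29 = 10 h 11 min − 30 min = 9 h 41 min → rounds to 9 h 42 min

9.70 hours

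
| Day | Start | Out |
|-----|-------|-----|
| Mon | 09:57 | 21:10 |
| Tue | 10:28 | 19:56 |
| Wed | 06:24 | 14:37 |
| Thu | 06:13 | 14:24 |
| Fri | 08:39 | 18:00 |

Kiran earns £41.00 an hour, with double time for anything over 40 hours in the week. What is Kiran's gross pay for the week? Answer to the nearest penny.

£2167.53

Mon: 09:57–21:10 = 11 h 13 min
Tue: 10:28–19:56 = 9 h 28 min
Wed: 06:24–14:37 = 8 h 13 min
Thu: 06:13–14:24 = 8 h 11 min
Fri: 08:39–18:00 = 9 h 21 min
Total worked: 46 h 26 min = 2786 min.
Regular 40 h 0 min = 2400 min at £41.00/h; overtime 6 h 26 min = 386 min at £82.00/h.
Pay = (2400 × £41.00 + 386 × £82.00) ÷ 60 = £2167.53.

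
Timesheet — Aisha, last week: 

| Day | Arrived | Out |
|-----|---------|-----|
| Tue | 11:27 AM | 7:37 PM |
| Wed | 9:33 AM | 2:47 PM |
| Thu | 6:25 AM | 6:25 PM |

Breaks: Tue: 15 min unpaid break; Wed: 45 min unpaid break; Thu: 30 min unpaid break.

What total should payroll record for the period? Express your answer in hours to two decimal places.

23.90 hours

Tue: 11:27 AM–7:37 PM = 8 h 10 min; less 15 min break → 7 h 55 min
Wed: 9:33 AM–2:47 PM = 5 h 14 min; less 45 min break → 4 h 29 min
Thu: 6:25 AM–6:25 PM = 12 h 0 min; less 30 min break → 11 h 30 min
Total: 7 h 55 min + 4 h 29 min + 11 h 30 min = 23 h 54 min.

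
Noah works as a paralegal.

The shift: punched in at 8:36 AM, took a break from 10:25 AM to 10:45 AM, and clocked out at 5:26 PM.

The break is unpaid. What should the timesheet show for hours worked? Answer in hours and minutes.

8 h 30 min

The shift: 8:36 AM–5:26 PM = 8 h 50 min; less 20 min break → 8 h 30 min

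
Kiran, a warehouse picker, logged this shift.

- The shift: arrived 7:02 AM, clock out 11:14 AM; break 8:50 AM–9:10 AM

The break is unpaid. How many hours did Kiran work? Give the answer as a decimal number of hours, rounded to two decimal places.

3.87 hours

The shift: 7:02 AM–11:14 AM = 4 h 12 min; less 20 min break → 3 h 52 min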